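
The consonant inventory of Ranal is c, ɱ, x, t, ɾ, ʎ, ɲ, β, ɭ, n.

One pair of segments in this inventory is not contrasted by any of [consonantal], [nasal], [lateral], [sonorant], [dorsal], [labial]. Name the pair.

c, x

On the given features, /c/ and /x/ have an identical profile: [+consonantal], [-nasal], [-lateral], [-sonorant], [+dorsal], [-labial]. No other two segments in the inventory coincide on all 6 features. (They do differ in [continuant] and [back], which are not among the given features.)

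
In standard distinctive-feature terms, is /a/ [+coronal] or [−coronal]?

[−coronal]

As the low unrounded vowel, /a/ is [−coronal].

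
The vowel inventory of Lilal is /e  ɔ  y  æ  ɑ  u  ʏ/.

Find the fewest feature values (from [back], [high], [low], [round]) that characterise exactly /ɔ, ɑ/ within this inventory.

/ɔ, ɑ/ are all [−high], [+back], and no other segment in the inventory matches both values. Dropping any one of them over-generates: [+back] alone would also admit /u/; [−high] alone would also admit /e, æ/. No other single listed feature picks out exactly this set either, so fewer than two features will not do.

[−high, +back]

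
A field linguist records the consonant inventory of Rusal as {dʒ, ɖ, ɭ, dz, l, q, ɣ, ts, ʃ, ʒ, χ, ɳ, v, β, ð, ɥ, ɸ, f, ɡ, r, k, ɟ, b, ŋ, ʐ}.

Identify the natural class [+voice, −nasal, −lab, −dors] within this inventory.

dʒ, ɖ, ɭ, dz, l, ʒ, ð, r, ʐ

Checking each segment against [+voice], [−nasal], [−labial], [−dorsal]: /dʒ/ (voiced postalveolar affricate), /ɖ/ (voiced retroflex stop), /ɭ/ (retroflex lateral approximant), /dz/ (voiced alveolar affricate), /l/ (alveolar lateral approximant), /ʒ/ (voiced postalveolar fricative), among others, satisfy every feature; every other segment in the inventory fails at least one.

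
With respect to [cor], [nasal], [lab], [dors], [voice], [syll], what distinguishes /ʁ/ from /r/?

[coronal], [dorsal]

The two segments share [-nasal], [-labial], [+voice], [-syllabic]. The only features from the list on which they differ: /ʁ/ is [-coronal] while /r/ is [+coronal]; /ʁ/ is [+dorsal] while /r/ is [-dorsal].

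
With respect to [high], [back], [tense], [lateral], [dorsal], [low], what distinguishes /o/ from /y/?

/o/ (mid back rounded tense vowel) and /y/ (high front rounded tense vowel) agree on [+tense], [-lateral], [+dorsal], [-low]. They differ on [high] (/o/ [-], /y/ [+]), [back] (/o/ [+], /y/ [-]).

[high], [back]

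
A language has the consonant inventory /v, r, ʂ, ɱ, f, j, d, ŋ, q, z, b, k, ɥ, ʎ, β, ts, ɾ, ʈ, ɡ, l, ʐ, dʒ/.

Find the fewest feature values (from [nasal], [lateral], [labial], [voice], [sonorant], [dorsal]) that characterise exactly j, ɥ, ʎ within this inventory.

[+sonorant, −nasal, +dorsal]

/j, ɥ, ʎ/ are all [+sonorant], [−nasal], [+dorsal], and no other segment in the inventory matches all three values. Dropping any one of them over-generates: [−nasal, +dorsal] alone would also admit /q, k, ɡ/; [+sonorant, +dorsal] alone would also admit /ŋ/; [+sonorant, −nasal] alone would also admit /r, ɾ, l/. No other combination of two listed features picks out exactly this set either, so fewer than three features will not do.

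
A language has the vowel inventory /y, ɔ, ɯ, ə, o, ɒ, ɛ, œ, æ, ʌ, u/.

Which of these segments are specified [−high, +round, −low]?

ɔ, o, œ

Among the inventory, the [−high] segments are /ɔ, ə, o, ɒ, ɛ, œ, æ, ʌ/.
Within that set, [+round] gives /ɔ, o, ɒ, œ/.
Of those, [−low] leaves /ɔ, o, œ/.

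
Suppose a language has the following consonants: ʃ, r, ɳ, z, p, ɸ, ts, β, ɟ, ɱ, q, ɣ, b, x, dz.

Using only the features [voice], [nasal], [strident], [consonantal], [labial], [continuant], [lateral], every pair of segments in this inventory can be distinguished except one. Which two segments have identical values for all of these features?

r, ɣ

On the given features, /r/ and /ɣ/ have an identical profile: [+voice], [−nasal], [−strident], [+consonantal], [−labial], [+continuant], [−lateral]. No other two segments in the inventory coincide on all 7 features. (They do differ in [sonorant], [coronal] and [dorsal], which are not among the given features.)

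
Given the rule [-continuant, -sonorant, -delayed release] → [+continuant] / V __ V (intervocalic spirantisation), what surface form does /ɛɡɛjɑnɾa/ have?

/ɡ/ satisfies [-continuant, -sonorant, -delayed release] and sits in V __ V. The [+continuant] counterpart of the voiced velar stop is /ɣ/. Other segments in /ɛɡɛjɑnɾa/ either fail the structural description or are not in the environment, so the surface form is [ɛɣɛjɑnɾa].

[ɛɣɛjɑnɾa]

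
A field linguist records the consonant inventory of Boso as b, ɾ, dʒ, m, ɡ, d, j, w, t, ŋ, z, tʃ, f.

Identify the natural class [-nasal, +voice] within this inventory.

b, ɾ, dʒ, ɡ, d, j, w, z

Checking each segment against [-nasal], [+voice]: /b/ (voiced bilabial stop), /ɾ/ (alveolar tap), /dʒ/ (voiced postalveolar affricate), /ɡ/ (voiced velar stop), /d/ (voiced alveolar stop), /j/ (palatal glide), among others, satisfy every feature; every other segment in the inventory fails at least one.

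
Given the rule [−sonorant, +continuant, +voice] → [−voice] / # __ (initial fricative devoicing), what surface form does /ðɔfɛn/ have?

The only segment in the rule's environment that also matches [−sonorant, +continuant, +voice] is /ð/. Applying [−voice] turns the voiced dental fricative into /θ/ (voiceless dental fricative), giving [θɔfɛn].

[θɔfɛn]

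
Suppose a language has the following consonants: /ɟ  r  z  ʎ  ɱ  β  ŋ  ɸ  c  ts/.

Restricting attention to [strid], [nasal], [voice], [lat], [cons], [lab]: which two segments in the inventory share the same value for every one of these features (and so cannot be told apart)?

On the given features, /ɟ/ and /r/ have an identical profile: [-strident], [-nasal], [+voice], [-lateral], [+consonantal], [-labial]. No other two segments in the inventory coincide on all 6 features. (They do differ in [sonorant], [continuant] and [dorsal], which are not among the given features.)

ɟ, r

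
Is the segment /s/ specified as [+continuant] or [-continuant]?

[+continuant]

As the voiceless alveolar fricative, /s/ is [+continuant].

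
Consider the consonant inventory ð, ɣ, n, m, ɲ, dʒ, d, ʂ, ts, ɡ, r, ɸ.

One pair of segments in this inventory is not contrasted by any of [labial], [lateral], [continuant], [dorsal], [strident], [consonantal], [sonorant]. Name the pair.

On the given features, /dʒ/ and /ts/ have an identical profile: [-labial], [-lateral], [-continuant], [-dorsal], [+strident], [+consonantal], [-sonorant]. No other two segments in the inventory coincide on all 7 features. (They do differ in [voice], [anterior] and [distributed], which are not among the given features.)

dʒ, ts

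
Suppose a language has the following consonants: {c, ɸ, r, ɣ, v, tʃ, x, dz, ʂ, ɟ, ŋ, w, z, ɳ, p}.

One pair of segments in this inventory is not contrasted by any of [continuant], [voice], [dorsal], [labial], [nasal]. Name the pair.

r, z

Both /r/ and /z/ are [+continuant], [+voice], [-dorsal], [-labial], [-nasal]. Since the list omits [sonorant] and [strident] — which do distinguish the alveolar trill from the voiced alveolar fricative — this pair collapses; all other pairs remain distinct.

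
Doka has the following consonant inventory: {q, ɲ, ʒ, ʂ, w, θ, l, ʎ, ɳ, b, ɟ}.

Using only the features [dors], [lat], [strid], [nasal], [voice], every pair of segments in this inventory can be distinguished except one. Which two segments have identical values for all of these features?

ɟ, w

Both /ɟ/ and /w/ are [+dorsal], [-lateral], [-strident], [-nasal], [+voice]. Since the list omits [sonorant], [continuant], [labial], [round] and [back] — which do distinguish the voiced palatal stop from the labial-velar glide — this pair collapses; all other pairs remain distinct.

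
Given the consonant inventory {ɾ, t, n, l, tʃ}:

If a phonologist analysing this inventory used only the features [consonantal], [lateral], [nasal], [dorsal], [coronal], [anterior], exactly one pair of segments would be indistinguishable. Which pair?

ɾ, t

/ɾ/ (alveolar tap) and /t/ (voiceless alveolar stop) are both [+consonantal], [-lateral], [-nasal], [-dorsal], [+coronal], [+anterior], so none of the listed features separates them. (They do differ in [sonorant] and [voice], which are not among the given features.) Every other pair in the inventory differs on at least one listed feature.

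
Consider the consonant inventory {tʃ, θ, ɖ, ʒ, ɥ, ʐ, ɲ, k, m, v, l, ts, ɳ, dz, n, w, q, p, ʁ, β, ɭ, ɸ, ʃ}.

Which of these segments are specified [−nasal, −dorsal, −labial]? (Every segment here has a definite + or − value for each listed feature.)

tʃ, θ, ɖ, ʒ, ʐ, l, ts, dz, ɭ, ʃ

Eliminate segments failing any feature: /ɥ, k, w, q, ʁ/ are [+dorsal]; /ɲ, m, ɳ, n/ are [+nasal]; /v, p, β, ɸ/ are [+labial]. The remaining /tʃ, θ, ɖ, ʒ, ʐ, l, ts, dz, ɭ, ʃ/ satisfy [−nasal], [−dorsal], [−labial].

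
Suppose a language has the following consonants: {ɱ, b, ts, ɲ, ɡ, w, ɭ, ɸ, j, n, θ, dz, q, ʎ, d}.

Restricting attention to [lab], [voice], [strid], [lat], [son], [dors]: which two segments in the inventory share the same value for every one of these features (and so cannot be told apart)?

On the given features, /ɲ/ and /j/ have an identical profile: [−labial], [+voice], [−strident], [−lateral], [+sonorant], [+dorsal]. No other two segments in the inventory coincide on all 6 features. (They do differ in [nasal] and [continuant], which are not among the given features.)

ɲ, j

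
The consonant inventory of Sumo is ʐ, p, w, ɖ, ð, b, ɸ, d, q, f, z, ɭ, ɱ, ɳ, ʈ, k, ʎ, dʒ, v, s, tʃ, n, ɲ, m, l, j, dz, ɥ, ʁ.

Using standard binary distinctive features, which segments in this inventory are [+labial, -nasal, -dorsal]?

p, b, ɸ, f, v

Eliminate segments failing any feature: /ʐ, ɖ, ð, d, q, z, ɭ, ɳ, ʈ, k, ʎ, dʒ, s, tʃ, n, ɲ, l, j, dz, ʁ/ are [-labial]; /w, ɥ/ are [+dorsal]; /ɱ, m/ are [+nasal]. The remaining /p, b, ɸ, f, v/ satisfy [+labial], [-nasal], [-dorsal].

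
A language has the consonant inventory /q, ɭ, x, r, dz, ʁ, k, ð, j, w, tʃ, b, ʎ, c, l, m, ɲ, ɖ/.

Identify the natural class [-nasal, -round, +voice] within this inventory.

Eliminate segments failing any feature: /q, x, k, tʃ, c/ are [-voice]; /w/ is [+round]; /m, ɲ/ are [+nasal]. The remaining /ɭ, r, dz, ʁ, ð, j, b, ʎ, l, ɖ/ satisfy [-nasal], [-round], [+voice].

ɭ, r, dz, ʁ, ð, j, b, ʎ, l, ɖ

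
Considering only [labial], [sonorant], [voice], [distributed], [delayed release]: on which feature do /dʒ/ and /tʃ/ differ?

[voice]

/dʒ/ (voiced postalveolar affricate) and /tʃ/ (voiceless postalveolar affricate) agree on [-labial], [-sonorant], [+distributed], [+delayed release]. They differ on [voice] (/dʒ/ [+], /tʃ/ [-]).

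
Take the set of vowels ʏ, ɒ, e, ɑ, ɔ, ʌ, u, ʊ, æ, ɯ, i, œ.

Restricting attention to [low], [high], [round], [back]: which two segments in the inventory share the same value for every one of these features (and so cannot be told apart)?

Both /ʊ/ and /u/ are [-low], [+high], [+round], [+back]. Since the list omits [tense] — which does distinguish the high back rounded lax vowel from the high back rounded tense vowel — this pair collapses; all other pairs remain distinct.

ʊ, u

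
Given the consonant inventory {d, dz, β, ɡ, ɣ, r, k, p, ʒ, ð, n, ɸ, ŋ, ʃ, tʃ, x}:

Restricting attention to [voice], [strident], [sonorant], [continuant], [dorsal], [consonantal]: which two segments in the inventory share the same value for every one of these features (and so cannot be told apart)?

On the given features, /β/ and /ð/ have an identical profile: [+voice], [−strident], [−sonorant], [+continuant], [−dorsal], [+consonantal]. No other two segments in the inventory coincide on all 6 features. (They do differ in [labial] and [coronal], which are not among the given features.)

β, ð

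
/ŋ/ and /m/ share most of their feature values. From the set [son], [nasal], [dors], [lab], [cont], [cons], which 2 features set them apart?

/ŋ/ (velar nasal) and /m/ (bilabial nasal) agree on [+sonorant], [+nasal], [−continuant], [+consonantal]. They differ on [labial] (/ŋ/ [−], /m/ [+]), [dorsal] (/ŋ/ [+], /m/ [−]).

[labial], [dorsal]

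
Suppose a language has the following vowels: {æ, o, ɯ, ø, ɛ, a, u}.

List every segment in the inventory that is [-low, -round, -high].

ɛ

Eliminate segments failing any feature: /æ, a/ are [+low]; /o, ø, u/ are [+round]; /ɯ/ is [+high]. The remaining /ɛ/ satisfy [-low], [-round], [-high].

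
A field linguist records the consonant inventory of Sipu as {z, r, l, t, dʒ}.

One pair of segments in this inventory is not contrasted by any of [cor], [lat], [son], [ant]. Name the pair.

z, t

Both /z/ and /t/ are [+coronal], [−lateral], [−sonorant], [+anterior]. Since the list omits [voice], [continuant] and [strident] — which do distinguish the voiced alveolar fricative from the voiceless alveolar stop — this pair collapses; all other pairs remain distinct.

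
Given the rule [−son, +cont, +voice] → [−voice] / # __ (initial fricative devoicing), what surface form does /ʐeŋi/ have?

[ʂeŋi]

/ʐ/ satisfies [−son, +cont, +voice] and sits in # __. The [−voice] counterpart of the voiced retroflex fricative is /ʂ/. Other segments in /ʐeŋi/ either fail the structural description or are not in the environment, so the surface form is [ʂeŋi].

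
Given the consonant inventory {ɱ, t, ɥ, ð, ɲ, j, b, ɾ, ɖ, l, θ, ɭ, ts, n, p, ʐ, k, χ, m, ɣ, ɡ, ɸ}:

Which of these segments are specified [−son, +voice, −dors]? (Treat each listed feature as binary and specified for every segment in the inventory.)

ð, b, ɖ, ʐ

Eliminate segments failing any feature: /ɱ, ɥ, ɲ, j, ɾ, l, ɭ, n, m/ are [+sonorant]; /t, θ, ts, p, k, χ, ɸ/ are [−voice]; /ɣ, ɡ/ are [+dorsal]. The remaining /ð, b, ɖ, ʐ/ satisfy [−sonorant], [+voice], [−dorsal].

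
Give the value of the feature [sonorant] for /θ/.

[−sonorant]

/θ/ is the voiceless dental fricative. The feature [sonorant] marks segments produced without turbulent airflow (nasals, liquids, glides, vowels); /θ/ lacks this property, so it is [−sonorant].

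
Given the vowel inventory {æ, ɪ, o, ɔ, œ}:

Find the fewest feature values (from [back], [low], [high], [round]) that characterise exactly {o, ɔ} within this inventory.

Every target segment is [+back] and no other inventory member is, so one feature is enough.

[+back]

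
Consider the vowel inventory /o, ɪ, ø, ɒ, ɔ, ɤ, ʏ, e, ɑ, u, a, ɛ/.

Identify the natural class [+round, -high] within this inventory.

o, ø, ɒ, ɔ

Checking each segment against [+round], [-high]: /o/ (mid back rounded tense vowel), /ø/ (mid front rounded tense vowel), /ɒ/ (low back rounded vowel), /ɔ/ (mid back rounded lax vowel) satisfy every feature; every other segment in the inventory fails at least one.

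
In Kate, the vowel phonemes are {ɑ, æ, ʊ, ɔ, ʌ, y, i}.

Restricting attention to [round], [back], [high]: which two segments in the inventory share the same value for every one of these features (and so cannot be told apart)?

Both /ɑ/ and /ʌ/ are [−round], [+back], [−high]. Since the list omits [low] — which does distinguish the low back unrounded vowel from the mid back unrounded lax vowel — this pair collapses; all other pairs remain distinct.

ɑ, ʌ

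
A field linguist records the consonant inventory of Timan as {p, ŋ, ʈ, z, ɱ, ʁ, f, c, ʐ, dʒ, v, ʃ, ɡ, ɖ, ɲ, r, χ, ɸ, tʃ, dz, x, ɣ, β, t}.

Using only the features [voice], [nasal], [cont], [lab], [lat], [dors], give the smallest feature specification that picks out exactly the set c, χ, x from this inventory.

/c, χ, x/ are all [−voice], [+dorsal], and no other segment in the inventory matches both values. Dropping any one of them over-generates: [+dorsal] alone would also admit /ŋ, ʁ, ɡ, ɲ, …/; [−voice] alone would also admit /p, ʈ, f, ʃ, …/. No other single listed feature picks out exactly this set either, so fewer than two features will not do.

[−voice, +dors]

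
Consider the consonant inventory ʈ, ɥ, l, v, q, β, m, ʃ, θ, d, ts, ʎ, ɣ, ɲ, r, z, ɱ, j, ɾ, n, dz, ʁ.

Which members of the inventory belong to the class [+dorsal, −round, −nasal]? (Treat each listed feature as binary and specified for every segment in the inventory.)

q, ʎ, ɣ, j, ʁ

First, the [+dorsal] segments are /ɥ, q, ʎ, ɣ, ɲ, j, ʁ/.
Within that set, [−round] gives /q, ʎ, ɣ, ɲ, j, ʁ/.
Of those, [−nasal] leaves /q, ʎ, ɣ, j, ʁ/.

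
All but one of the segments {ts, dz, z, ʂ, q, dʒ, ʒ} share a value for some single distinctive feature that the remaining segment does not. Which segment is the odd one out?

[strident] (equivalently [coronal], [dorsal]) groups all but one: /dz, z, ʒ, ts, dʒ, ʂ/ share [+strident] while /q/ (voiceless uvular stop) alone is [−strident]. Removing any other segment would not leave a single-feature class that excludes it.

q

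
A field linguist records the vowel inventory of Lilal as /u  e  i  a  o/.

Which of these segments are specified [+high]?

u, i

The [+high] segments here are /u, i/; the remaining /e, a, o/ are [−high].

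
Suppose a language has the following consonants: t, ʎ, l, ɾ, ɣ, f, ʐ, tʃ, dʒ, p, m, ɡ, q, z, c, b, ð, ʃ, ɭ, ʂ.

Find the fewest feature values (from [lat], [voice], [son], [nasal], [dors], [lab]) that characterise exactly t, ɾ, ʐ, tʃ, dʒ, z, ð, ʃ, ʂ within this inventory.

[−lat, −lab, −dors]

Every target segment is [−lateral], [−labial], [−dorsal]; each remaining inventory member fails at least one of these. Each conjunct is needed — [−labial, −dorsal] alone would also admit /l, ɭ/; [−lateral, −dorsal] alone would also admit /f, p, m, b/; [−lateral, −labial] alone would also admit /ɣ, ɡ, q, c/ — and no other combination of two listed features has exactly this extension, so three is the minimum.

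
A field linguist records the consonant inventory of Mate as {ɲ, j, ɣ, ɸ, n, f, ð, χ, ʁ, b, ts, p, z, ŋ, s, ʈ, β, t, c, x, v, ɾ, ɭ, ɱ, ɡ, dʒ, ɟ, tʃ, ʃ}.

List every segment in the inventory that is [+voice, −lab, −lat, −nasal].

j, ɣ, ð, ʁ, z, ɾ, ɡ, dʒ, ɟ

Checking each segment against [+voice], [−labial], [−lateral], [−nasal]: /j/ (palatal glide), /ɣ/ (voiced velar fricative), /ð/ (voiced dental fricative), /ʁ/ (voiced uvular fricative), /z/ (voiced alveolar fricative), /ɾ/ (alveolar tap), among others, satisfy every feature; every other segment in the inventory fails at least one.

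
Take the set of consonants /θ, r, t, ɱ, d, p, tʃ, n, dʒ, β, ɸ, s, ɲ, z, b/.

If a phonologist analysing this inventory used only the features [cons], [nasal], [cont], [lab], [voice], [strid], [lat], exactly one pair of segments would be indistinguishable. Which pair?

n, ɲ

Both /n/ and /ɲ/ are [+consonantal], [+nasal], [−continuant], [−labial], [+voice], [−strident], [−lateral]. Since the list omits [dorsal] — which does distinguish the alveolar nasal from the palatal nasal — this pair collapses; all other pairs remain distinct.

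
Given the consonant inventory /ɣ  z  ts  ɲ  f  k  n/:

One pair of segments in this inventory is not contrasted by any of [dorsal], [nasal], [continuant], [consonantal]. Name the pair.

f, z

Both /f/ and /z/ are [−dorsal], [−nasal], [+continuant], [+consonantal]. Since the list omits [voice], [labial] and [coronal] — which do distinguish the voiceless labiodental fricative from the voiced alveolar fricative — this pair collapses; all other pairs remain distinct.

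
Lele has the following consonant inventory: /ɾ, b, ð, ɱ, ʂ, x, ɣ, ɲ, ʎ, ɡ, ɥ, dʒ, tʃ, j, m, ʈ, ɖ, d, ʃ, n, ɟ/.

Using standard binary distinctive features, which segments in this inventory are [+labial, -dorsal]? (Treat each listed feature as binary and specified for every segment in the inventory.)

b, ɱ, m

Checking each segment against [+labial], [-dorsal]: /b/ (voiced bilabial stop), /ɱ/ (labiodental nasal), /m/ (bilabial nasal) satisfy every feature; every other segment in the inventory fails at least one.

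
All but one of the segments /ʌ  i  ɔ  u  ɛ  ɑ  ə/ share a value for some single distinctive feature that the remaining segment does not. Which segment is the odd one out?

The remaining segments after removing /ɑ/ share [−low]; /ɑ/ (low back unrounded vowel) is [+low]. For every other candidate removal, the leftover set fails to share any single feature value that the removed segment lacks.

ɑ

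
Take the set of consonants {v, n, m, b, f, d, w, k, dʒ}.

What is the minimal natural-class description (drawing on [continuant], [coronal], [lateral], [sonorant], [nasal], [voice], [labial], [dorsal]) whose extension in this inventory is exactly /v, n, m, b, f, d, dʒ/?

[-dorsal]

/v, n, m, b, f, d, dʒ/ are exactly the [-dorsal] segments in the inventory, so a single feature suffices.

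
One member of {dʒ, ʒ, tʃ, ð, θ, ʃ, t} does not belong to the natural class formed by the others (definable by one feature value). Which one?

t

The remaining segments after removing /t/ share [+distributed]; /t/ (voiceless alveolar stop) is [-distributed]. For every other candidate removal, the leftover set fails to share any single feature value that the removed segment lacks.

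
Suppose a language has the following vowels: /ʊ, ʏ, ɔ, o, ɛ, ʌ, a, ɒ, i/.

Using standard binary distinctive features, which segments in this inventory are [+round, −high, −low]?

ɔ, o

Eliminate segments failing any feature: /ʊ, ʏ/ are [+high]; /ɛ, ʌ, a, i/ are [−round]; /ɒ/ is [+low]. The remaining /ɔ, o/ satisfy [+round], [−high], [−low].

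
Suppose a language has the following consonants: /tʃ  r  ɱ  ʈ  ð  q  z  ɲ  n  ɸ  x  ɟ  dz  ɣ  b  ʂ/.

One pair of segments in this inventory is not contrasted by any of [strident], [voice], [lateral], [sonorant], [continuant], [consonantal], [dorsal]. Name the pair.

/n/ (alveolar nasal) and /ɱ/ (labiodental nasal) are both [−strident], [+voice], [−lateral], [+sonorant], [−continuant], [+consonantal], [−dorsal], so none of the listed features separates them. (They do differ in [labial] and [coronal], which are not among the given features.) Every other pair in the inventory differs on at least one listed feature.

n, ɱ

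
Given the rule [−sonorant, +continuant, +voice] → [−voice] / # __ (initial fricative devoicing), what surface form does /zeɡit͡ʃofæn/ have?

[seɡit͡ʃofæn]

Only the initial segment /z/ is both word-initial and matches the structural description. It is a voiced alveolar fricative, so [−sonorant, +continuant, +voice] holds; changing it to [−voice] with all other features held fixed yields /s/ (voiceless alveolar fricative). No other segment meets both the structural description and the environment, so the output is [seɡit͡ʃofæn].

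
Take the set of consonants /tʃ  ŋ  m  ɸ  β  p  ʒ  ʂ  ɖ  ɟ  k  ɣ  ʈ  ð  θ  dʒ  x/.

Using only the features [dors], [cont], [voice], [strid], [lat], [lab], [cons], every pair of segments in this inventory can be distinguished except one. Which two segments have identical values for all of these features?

/ɟ/ (voiced palatal stop) and /ŋ/ (velar nasal) are both [+dorsal], [−continuant], [+voice], [−strident], [−lateral], [−labial], [+consonantal], so none of the listed features separates them. (They do differ in [sonorant], [nasal] and [back], which are not among the given features.) Every other pair in the inventory differs on at least one listed feature.

ɟ, ŋ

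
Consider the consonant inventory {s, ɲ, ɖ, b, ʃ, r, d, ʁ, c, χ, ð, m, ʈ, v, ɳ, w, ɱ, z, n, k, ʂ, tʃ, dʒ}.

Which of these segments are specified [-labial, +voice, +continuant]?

r, ʁ, ð, z

Eliminate segments failing any feature: /s, ʃ, c, χ, ʈ, k, ʂ, tʃ/ are [-voice]; /ɲ, ɖ, d, ɳ, n, dʒ/ are [-continuant]; /b, m, v, w, ɱ/ are [+labial]. The remaining /r, ʁ, ð, z/ satisfy [-labial], [+voice], [+continuant].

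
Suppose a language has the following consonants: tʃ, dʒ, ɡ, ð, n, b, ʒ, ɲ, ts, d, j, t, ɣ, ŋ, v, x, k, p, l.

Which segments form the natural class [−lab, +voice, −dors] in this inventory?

Eliminate segments failing any feature: /tʃ, ts, t, x, k/ are [−voice]; /ɡ, ɲ, j, ɣ, ŋ/ are [+dorsal]; /b, v, p/ are [+labial]. The remaining /dʒ, ð, n, ʒ, d, l/ satisfy [−labial], [+voice], [−dorsal].

dʒ, ð, n, ʒ, d, l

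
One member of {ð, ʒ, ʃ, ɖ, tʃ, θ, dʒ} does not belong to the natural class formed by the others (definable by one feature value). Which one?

ɖ

[distributed] groups all but one: /ʃ, tʃ, ð, ʒ, θ, dʒ/ share [+distributed] while /ɖ/ (voiced retroflex stop) alone is [−distributed]. Removing any other segment would not leave a single-feature class that excludes it.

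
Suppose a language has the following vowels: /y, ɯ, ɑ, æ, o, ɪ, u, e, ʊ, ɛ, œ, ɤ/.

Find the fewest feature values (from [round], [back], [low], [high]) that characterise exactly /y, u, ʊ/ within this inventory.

/y, u, ʊ/ are all [+high], [+round], and no other segment in the inventory matches both values. Dropping any one of them over-generates: [+round] alone would also admit /o, œ/; [+high] alone would also admit /ɯ, ɪ/. No other single listed feature picks out exactly this set either, so fewer than two features will not do.

[+high, +round]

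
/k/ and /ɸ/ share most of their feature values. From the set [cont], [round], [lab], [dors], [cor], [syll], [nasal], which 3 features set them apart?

/k/ (voiceless velar stop) and /ɸ/ (voiceless bilabial fricative) agree on [-round], [-coronal], [-syllabic], [-nasal]. They differ on [continuant] (/k/ [-], /ɸ/ [+]), [labial] (/k/ [-], /ɸ/ [+]), [dorsal] (/k/ [+], /ɸ/ [-]).

[continuant], [labial], [dorsal]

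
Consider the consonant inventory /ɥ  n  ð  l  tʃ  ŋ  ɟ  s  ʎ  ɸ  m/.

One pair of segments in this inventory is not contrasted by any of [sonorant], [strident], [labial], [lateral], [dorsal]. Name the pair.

tʃ, s

On the given features, /tʃ/ and /s/ have an identical profile: [−sonorant], [+strident], [−labial], [−lateral], [−dorsal]. No other two segments in the inventory coincide on all 5 features. (They do differ in [continuant], [anterior] and [distributed], which are not among the given features.)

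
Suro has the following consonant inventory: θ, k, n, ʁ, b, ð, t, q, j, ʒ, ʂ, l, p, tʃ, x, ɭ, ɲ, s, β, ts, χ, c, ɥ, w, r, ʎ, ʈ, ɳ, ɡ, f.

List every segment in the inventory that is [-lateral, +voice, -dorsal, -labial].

Checking each segment against [-lateral], [+voice], [-dorsal], [-labial]: /n/ (alveolar nasal), /ð/ (voiced dental fricative), /ʒ/ (voiced postalveolar fricative), /r/ (alveolar trill), /ɳ/ (retroflex nasal) satisfy every feature; every other segment in the inventory fails at least one.

n, ð, ʒ, r, ɳ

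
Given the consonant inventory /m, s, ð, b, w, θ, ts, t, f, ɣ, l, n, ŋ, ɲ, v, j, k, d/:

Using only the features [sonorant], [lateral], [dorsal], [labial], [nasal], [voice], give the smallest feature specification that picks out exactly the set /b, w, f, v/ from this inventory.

[−nasal, +labial]

Every target segment is [−nasal], [+labial]; each remaining inventory member fails at least one of these. Each conjunct is needed — [+labial] alone would also admit /m/; [−nasal] alone would also admit /s, ð, θ, ts, …/ — and no other single listed feature has exactly this extension, so two is the minimum.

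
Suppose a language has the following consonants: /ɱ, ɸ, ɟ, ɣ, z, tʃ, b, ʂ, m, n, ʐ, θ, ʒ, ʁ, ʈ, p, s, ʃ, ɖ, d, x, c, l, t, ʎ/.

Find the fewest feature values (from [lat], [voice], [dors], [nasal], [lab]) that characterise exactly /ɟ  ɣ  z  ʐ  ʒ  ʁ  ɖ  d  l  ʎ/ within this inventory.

/ɟ, ɣ, z, ʐ, ʒ, ʁ, ɖ, d, l, ʎ/ are all [+voice], [-nasal], [-labial], and no other segment in the inventory matches all three values. Dropping any one of them over-generates: [-nasal, -labial] alone would also admit /tʃ, ʂ, θ, ʈ, …/; [+voice, -labial] alone would also admit /n/; [+voice, -nasal] alone would also admit /b/. No other combination of two listed features picks out exactly this set either, so fewer than three features will not do.

[+voice, -nasal, -lab]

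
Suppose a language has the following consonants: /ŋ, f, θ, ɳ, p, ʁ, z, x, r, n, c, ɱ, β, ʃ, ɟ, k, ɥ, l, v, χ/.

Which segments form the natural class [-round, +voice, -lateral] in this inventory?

Checking each segment against [-round], [+voice], [-lateral]: /ŋ/ (velar nasal), /ɳ/ (retroflex nasal), /ʁ/ (voiced uvular fricative), /z/ (voiced alveolar fricative), /r/ (alveolar trill), /n/ (alveolar nasal), among others, satisfy every feature; every other segment in the inventory fails at least one.

ŋ, ɳ, ʁ, z, r, n, ɱ, β, ɟ, v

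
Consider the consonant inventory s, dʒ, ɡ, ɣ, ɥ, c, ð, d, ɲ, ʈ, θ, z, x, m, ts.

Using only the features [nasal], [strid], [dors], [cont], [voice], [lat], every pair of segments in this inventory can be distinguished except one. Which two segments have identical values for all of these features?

ɣ, ɥ

/ɣ/ (voiced velar fricative) and /ɥ/ (labial-palatal glide) are both [−nasal], [−strident], [+dorsal], [+continuant], [+voice], [−lateral], so none of the listed features separates them. (They do differ in [sonorant], [labial], [round] and [back], which are not among the given features.) Every other pair in the inventory differs on at least one listed feature.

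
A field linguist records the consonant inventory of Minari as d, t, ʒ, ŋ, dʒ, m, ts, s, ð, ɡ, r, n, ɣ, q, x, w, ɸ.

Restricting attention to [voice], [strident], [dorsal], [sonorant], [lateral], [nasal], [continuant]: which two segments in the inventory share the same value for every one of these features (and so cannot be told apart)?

/m/ (bilabial nasal) and /n/ (alveolar nasal) are both [+voice], [−strident], [−dorsal], [+sonorant], [−lateral], [+nasal], [−continuant], so none of the listed features separates them. (They do differ in [labial] and [coronal], which are not among the given features.) Every other pair in the inventory differs on at least one listed feature.

m, n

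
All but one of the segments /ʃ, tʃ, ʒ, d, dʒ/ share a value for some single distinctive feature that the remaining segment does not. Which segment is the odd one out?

/ʒ, ʃ, dʒ, tʃ/ are all [-anterior], but /d/ (voiced alveolar stop) is [+anterior]. No other single segment can be removed to leave a set sharing one feature value that the removed segment lacks, so /d/ is the odd one out.

d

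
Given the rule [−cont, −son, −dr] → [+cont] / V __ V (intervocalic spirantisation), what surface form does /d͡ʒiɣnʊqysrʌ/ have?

[d͡ʒiɣnʊχysrʌ]

/q/ satisfies [−cont, −son, −dr] and sits in V __ V. The [+continuant] counterpart of the voiceless uvular stop is /χ/. Other segments in /d͡ʒiɣnʊqysrʌ/ either fail the structural description or are not in the environment, so the surface form is [d͡ʒiɣnʊχysrʌ].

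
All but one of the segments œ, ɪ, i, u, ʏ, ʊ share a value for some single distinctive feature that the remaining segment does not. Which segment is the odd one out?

œ

[high] groups all but one: /ɪ, u, ʊ, i, ʏ/ share [+high] while /œ/ (mid front rounded lax vowel) alone is [−high]. Removing any other segment would not leave a single-feature class that excludes it.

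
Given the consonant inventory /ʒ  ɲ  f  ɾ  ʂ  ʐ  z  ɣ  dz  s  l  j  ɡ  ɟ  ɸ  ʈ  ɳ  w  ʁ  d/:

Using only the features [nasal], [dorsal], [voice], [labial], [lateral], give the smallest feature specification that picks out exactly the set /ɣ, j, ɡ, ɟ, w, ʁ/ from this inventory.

Every target segment is [−nasal], [+dorsal]; each remaining inventory member fails at least one of these. Each conjunct is needed — [+dorsal] alone would also admit /ɲ/; [−nasal] alone would also admit /ʒ, f, ɾ, ʂ, …/ — and no other single listed feature has exactly this extension, so two is the minimum.

[−nasal, +dorsal]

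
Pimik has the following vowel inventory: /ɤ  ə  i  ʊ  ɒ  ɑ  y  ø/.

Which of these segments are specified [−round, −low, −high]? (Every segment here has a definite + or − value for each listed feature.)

Among the inventory, the [−round] segments are /ɤ, ə, i, ɑ/.
Among these, [−low] gives /ɤ, ə, i/.
Among these, [−high] leaves /ɤ, ə/.

ɤ, ə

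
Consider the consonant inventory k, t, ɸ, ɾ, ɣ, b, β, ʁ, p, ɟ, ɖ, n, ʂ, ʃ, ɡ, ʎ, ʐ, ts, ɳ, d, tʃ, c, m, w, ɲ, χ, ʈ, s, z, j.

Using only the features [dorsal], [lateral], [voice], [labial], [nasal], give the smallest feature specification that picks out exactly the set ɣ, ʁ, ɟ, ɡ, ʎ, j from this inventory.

The class [+voice], [-nasal], [-labial], [+dorsal] has exactly /ɣ, ʁ, ɟ, ɡ, ʎ, j/ as its extension in this inventory. No smaller conjunction from the listed features achieves this: [-nasal, -labial, +dorsal] alone would also admit /k, c, χ/; [+voice, -labial, +dorsal] alone would also admit /ɲ/; [+voice, -nasal, +dorsal] alone would also admit /w/; [+voice, -nasal, -labial] alone would also admit /ɾ, ɖ, ʐ, d, …/; and checking the remaining three-feature bundles turns up none with this extension.

[+voice, -nasal, -labial, +dorsal]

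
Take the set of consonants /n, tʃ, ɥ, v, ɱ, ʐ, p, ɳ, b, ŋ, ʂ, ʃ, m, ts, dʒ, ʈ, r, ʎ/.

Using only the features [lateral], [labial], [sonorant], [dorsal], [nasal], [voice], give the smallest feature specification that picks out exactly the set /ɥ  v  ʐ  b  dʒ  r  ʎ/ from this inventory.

[+voice, -nasal]

The class [+voice], [-nasal] has exactly /ɥ, v, ʐ, b, dʒ, r, ʎ/ as its extension in this inventory. No smaller conjunction from the listed features achieves this: [-nasal] alone would also admit /tʃ, p, ʂ, ʃ, …/; [+voice] alone would also admit /n, ɱ, ɳ, ŋ, …/; and checking the remaining single features turns up none with this extension.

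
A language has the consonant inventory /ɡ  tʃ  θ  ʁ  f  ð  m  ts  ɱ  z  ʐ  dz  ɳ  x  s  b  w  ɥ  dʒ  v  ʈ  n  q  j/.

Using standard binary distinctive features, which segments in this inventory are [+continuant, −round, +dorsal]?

Eliminate segments failing any feature: /ɡ, tʃ, m, ts, ɱ, dz, ɳ, b, dʒ, ʈ, n, q/ are [−continuant]; /θ, f, ð, z, ʐ, s, v/ are [−dorsal]; /w, ɥ/ are [+round]. The remaining /ʁ, x, j/ satisfy [+continuant], [−round], [+dorsal].

ʁ, x, j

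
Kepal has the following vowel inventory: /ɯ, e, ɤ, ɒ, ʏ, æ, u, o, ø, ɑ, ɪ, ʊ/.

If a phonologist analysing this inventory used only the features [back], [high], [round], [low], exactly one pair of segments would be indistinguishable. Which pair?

Both /u/ and /ʊ/ are [+back], [+high], [+round], [−low]. Since the list omits [tense] — which does distinguish the high back rounded tense vowel from the high back rounded lax vowel — this pair collapses; all other pairs remain distinct.

u, ʊ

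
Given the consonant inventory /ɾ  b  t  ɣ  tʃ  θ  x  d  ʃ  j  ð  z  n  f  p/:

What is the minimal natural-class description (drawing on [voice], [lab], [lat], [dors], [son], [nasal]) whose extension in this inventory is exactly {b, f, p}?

[+lab]

The target set is precisely the extension of [+labial] in this inventory.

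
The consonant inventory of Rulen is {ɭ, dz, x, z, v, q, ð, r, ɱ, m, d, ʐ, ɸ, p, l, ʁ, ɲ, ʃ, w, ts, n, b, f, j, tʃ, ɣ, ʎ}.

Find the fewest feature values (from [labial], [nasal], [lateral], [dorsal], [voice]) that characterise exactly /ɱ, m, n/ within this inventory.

[+nasal, −dorsal]

/ɱ, m, n/ are all [+nasal], [−dorsal], and no other segment in the inventory matches both values. Dropping any one of them over-generates: [−dorsal] alone would also admit /ɭ, dz, z, v, …/; [+nasal] alone would also admit /ɲ/. No other single listed feature picks out exactly this set either, so fewer than two features will not do.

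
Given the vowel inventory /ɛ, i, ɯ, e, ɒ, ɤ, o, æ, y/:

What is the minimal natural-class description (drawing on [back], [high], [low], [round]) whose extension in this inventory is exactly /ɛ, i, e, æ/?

Every target segment is [-back], [-round]; each remaining inventory member fails at least one of these. Each conjunct is needed — [-round] alone would also admit /ɯ, ɤ/; [-back] alone would also admit /y/ — and no other single listed feature has exactly this extension, so two is the minimum.

[-back, -round]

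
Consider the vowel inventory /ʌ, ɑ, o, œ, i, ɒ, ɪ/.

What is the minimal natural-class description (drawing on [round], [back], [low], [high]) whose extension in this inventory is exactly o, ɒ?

The class [+back], [+round] has exactly /o, ɒ/ as its extension in this inventory. No smaller conjunction from the listed features achieves this: [+round] alone would also admit /œ/; [+back] alone would also admit /ʌ, ɑ/; and checking the remaining single features turns up none with this extension.

[+back, +round]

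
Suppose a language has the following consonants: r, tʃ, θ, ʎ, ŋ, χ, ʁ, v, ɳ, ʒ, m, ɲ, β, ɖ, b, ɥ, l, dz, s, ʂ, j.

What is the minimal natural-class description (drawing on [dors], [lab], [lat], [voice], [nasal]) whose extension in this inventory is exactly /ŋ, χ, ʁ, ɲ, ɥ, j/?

/ŋ, χ, ʁ, ɲ, ɥ, j/ are all [-lateral], [+dorsal], and no other segment in the inventory matches both values. Dropping any one of them over-generates: [+dorsal] alone would also admit /ʎ/; [-lateral] alone would also admit /r, tʃ, θ, v, …/. No other single listed feature picks out exactly this set either, so fewer than two features will not do.

[-lat, +dors]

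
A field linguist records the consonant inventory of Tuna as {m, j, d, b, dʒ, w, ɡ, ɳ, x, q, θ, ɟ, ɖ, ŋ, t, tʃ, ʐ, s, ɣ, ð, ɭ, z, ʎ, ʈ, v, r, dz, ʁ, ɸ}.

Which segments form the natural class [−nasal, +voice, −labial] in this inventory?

j, d, dʒ, ɡ, ɟ, ɖ, ʐ, ɣ, ð, ɭ, z, ʎ, r, dz, ʁ

Eliminate segments failing any feature: /m, ɳ, ŋ/ are [+nasal]; /b, w, v/ are [+labial]; /x, q, θ, t, tʃ, s, ʈ, ɸ/ are [−voice]. The remaining /j, d, dʒ, ɡ, ɟ, ɖ, ʐ, ɣ, ð, ɭ, z, ʎ, r, dz, ʁ/ satisfy [−nasal], [+voice], [−labial].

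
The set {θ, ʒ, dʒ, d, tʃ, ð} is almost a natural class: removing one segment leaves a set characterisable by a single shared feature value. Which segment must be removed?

d

The remaining segments after removing /d/ share [+distributed]; /d/ (voiced alveolar stop) is [−distributed]. For every other candidate removal, the leftover set fails to share any single feature value that the removed segment lacks.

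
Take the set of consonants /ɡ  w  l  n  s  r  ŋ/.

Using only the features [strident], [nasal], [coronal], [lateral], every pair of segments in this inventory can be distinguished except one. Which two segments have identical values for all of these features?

ɡ, w

On the given features, /ɡ/ and /w/ have an identical profile: [−strident], [−nasal], [−coronal], [−lateral]. No other two segments in the inventory coincide on all 4 features. (They do differ in [sonorant], [continuant], [labial] and [round], which are not among the given features.)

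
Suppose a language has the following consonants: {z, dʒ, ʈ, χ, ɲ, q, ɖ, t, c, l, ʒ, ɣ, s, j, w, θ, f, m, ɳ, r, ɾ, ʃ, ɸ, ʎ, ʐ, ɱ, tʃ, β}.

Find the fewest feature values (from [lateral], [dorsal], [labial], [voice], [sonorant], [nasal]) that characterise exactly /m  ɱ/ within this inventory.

/m, ɱ/ are all [+nasal], [+labial], and no other segment in the inventory matches both values. Dropping any one of them over-generates: [+labial] alone would also admit /w, f, ɸ, β/; [+nasal] alone would also admit /ɲ, ɳ/. No other single listed feature picks out exactly this set either, so fewer than two features will not do.

[+nasal, +labial]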